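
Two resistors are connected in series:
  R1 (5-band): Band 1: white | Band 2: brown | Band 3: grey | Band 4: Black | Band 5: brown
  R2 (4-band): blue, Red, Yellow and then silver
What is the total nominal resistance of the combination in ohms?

R1: white, brown, grey → 918; black ×1 → 918 Ω.
R2: blue, red → 62; yellow ×10^4 → 620000 Ω.
Series: 918 + 620000 = 620918 Ω.

620918 Ω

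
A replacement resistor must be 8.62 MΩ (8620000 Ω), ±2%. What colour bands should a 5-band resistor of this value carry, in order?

grey, blue, red, yellow, red

8620000 Ω = 862 × 10^4.
8 → grey
6 → blue
2 → red
Multiplier 10^4 → yellow.
±2% tolerance → red.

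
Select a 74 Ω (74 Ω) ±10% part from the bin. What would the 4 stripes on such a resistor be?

74 Ω = 74 × 10^0.
7 → violet
4 → yellow
Multiplier 10^0 → black.
±10% tolerance → silver.

violet, yellow, black, silver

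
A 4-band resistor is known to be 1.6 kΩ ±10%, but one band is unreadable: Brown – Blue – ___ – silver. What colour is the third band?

red

1600 Ω = 16 × 10^2.
The third band is the multiplier, 10^2, which is red.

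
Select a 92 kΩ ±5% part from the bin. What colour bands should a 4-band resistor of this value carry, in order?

92000 Ω = 92 × 10^3.
9 → white
2 → red
Multiplier 10^3 → orange.
±5% tolerance → gold.

white, red, orange, gold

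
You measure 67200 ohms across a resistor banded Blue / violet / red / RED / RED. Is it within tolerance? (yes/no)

Blue → 6 (first significant figure)
Violet → 7 (second significant figure)
Red → 2 (third significant figure)
Red → ×10^2 multiplier
Red → ±2% tolerance
672 × 100 = 67200 Ω
Allowed range: 65856 Ω to 68544 Ω.
67200 ohms lies inside that range.

yes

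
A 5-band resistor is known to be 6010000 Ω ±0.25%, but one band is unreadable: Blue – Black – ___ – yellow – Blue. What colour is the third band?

6010000 Ω = 601 × 10^4.
The third band gives digit 1 of the significand, and 1 is brown.

brown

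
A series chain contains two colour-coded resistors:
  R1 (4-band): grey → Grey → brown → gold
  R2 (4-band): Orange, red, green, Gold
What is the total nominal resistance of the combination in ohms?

R1: grey, grey → 88; brown ×10 → 880 Ω.
R2: orange, red → 32; green ×10^5 → 3200000 Ω.
Series: 880 + 3200000 = 3200880 Ω.

3200880 Ω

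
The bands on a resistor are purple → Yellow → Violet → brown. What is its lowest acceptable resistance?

732600000 Ω

Violet → 7 (first significant figure)
Yellow → 4 (second significant figure)
Violet → ×10^7 multiplier
Brown → ±1% tolerance
74 × 10000000 = 740000000 Ω
Lowest = 740000000 × (1 − 1/100) = 732600000 Ω.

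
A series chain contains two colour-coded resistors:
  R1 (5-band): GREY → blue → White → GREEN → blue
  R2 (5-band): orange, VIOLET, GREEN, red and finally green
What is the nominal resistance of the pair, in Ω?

86937500 Ω

R1: grey, blue, white → 869; green ×10^5 → 86900000 Ω.
R2: orange, violet, green → 375; red ×10^2 → 37500 Ω.
Series: 86900000 + 37500 = 86937500 Ω.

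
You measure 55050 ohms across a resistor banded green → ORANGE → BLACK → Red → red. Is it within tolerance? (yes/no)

Green → 5 (first significant figure)
Orange → 3 (second significant figure)
Black → 0 (third significant figure)
Red → ×10^2 multiplier
Red → ±2% tolerance
530 × 100 = 53000 Ω
Allowed range: 51940 Ω to 54060 Ω.
55050 ohms lies outside that range.

no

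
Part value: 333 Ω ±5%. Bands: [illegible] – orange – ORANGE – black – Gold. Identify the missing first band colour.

333 Ω = 333 × 10^0.
The first band gives digit 3 of the significand, and 3 is orange.

orange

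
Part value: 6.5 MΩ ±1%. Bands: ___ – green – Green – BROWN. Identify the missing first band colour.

6500000 Ω = 65 × 10^5.
The first band gives digit 6 of the significand, and 6 is blue.

blue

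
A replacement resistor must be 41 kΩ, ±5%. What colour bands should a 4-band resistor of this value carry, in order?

41000 Ω = 41 × 10^3.
4 → yellow
1 → brown
Multiplier 10^3 → orange.
±5% tolerance → gold.

yellow, brown, orange, gold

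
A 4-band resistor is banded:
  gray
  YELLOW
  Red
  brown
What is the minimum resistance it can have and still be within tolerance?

8316 Ω

Grey → 8 (first significant figure)
Yellow → 4 (second significant figure)
Red → ×10^2 multiplier
Brown → ±1% tolerance
84 × 100 = 8400 Ω
Minimum = 8400 × (1 − 1/100) = 8316 Ω.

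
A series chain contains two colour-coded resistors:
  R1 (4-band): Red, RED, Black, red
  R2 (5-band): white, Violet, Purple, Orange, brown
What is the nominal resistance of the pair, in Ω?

977022 Ω

R1: red, red → 22; black ×1 → 22 Ω.
R2: white, violet, violet → 977; orange ×10^3 → 977000 Ω.
Series: 22 + 977000 = 977022 Ω.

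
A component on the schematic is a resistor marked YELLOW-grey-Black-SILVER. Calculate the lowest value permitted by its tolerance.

43.2 Ω

Yellow → 4 (first significant figure)
Grey → 8 (second significant figure)
Black → ×1 multiplier
Silver → ±10% tolerance
48 × 1 = 48 Ω
Lowest = 48 × (1 − 10/100) = 43.2 Ω.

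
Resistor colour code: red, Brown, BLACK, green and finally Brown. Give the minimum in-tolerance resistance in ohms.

Red → 2 (first significant figure)
Brown → 1 (second significant figure)
Black → 0 (third significant figure)
Green → ×10^5 multiplier
Brown → ±1% tolerance
210 × 100000 = 21000000 Ω
Minimum = 21000000 × (1 − 1/100) = 20790000 Ω.

20790000 Ω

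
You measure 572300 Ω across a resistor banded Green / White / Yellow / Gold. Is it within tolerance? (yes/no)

Green → 5 (first significant figure)
White → 9 (second significant figure)
Yellow → ×10^4 multiplier
Gold → ±5% tolerance
59 × 10000 = 590000 Ω
Allowed range: 560500 Ω to 619500 Ω.
572300 Ω lies inside that range.

yes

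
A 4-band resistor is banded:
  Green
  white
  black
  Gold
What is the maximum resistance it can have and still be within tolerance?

Green → 5 (first significant figure)
White → 9 (second significant figure)
Black → ×1 multiplier
Gold → ±5% tolerance
59 × 1 = 59 Ω
Maximum = 59 × (1 + 5/100) = 61.95 Ω.

61.95 Ω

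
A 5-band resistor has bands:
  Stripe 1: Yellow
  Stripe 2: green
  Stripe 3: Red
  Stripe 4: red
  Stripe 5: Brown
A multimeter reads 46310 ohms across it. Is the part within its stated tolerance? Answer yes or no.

Yellow → 4 (first significant figure)
Green → 5 (second significant figure)
Red → 2 (third significant figure)
Red → ×10^2 multiplier
Brown → ±1% tolerance
452 × 100 = 45200 Ω
Allowed range: 44748 Ω to 45652 Ω.
46310 ohms lies outside that range.

no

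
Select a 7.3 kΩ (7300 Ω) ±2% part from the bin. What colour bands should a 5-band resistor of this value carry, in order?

violet, orange, black, brown, red

7300 Ω = 730 × 10^1.
7 → violet
3 → orange
0 → black
Multiplier 10^1 → brown.
±2% tolerance → red.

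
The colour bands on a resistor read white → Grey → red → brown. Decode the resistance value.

White → 9 (first significant figure)
Grey → 8 (second significant figure)
Red → ×10^2 multiplier
98 × 100 = 9800 Ω

9800 Ω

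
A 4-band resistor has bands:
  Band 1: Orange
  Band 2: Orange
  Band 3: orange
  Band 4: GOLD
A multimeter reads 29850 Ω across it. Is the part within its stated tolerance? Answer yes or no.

no

Orange → 3 (first significant figure)
Orange → 3 (second significant figure)
Orange → ×10^3 multiplier
Gold → ±5% tolerance
33 × 1000 = 33000 Ω
Allowed range: 31350 Ω to 34650 Ω.
29850 Ω lies outside that range.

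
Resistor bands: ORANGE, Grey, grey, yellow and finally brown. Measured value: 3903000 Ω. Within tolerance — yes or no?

yes

Orange → 3 (first significant figure)
Grey → 8 (second significant figure)
Grey → 8 (third significant figure)
Yellow → ×10^4 multiplier
Brown → ±1% tolerance
388 × 10000 = 3880000 Ω
Allowed range: 3841200 Ω to 3918800 Ω.
3903000 Ω lies inside that range.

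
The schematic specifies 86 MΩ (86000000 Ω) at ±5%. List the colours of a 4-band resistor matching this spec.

grey, blue, blue, gold

86000000 Ω = 86 × 10^6.
8 → grey
6 → blue
Multiplier 10^6 → blue.
±5% tolerance → gold.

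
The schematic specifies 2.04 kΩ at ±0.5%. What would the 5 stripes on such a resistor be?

red, black, yellow, brown, green

2040 Ω = 204 × 10^1.
2 → red
0 → black
4 → yellow
Multiplier 10^1 → brown.
±0.5% tolerance → green.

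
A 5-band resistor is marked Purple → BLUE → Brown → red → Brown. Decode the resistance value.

76100 Ω

Violet → 7 (first significant figure)
Blue → 6 (second significant figure)
Brown → 1 (third significant figure)
Red → ×10^2 multiplier
761 × 100 = 76100 Ω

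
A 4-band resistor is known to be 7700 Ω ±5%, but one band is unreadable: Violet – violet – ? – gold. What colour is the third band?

7700 Ω = 77 × 10^2.
The third band is the multiplier, 10^2, which is red.

red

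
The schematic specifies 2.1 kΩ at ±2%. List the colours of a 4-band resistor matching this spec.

2100 Ω = 21 × 10^2.
2 → red
1 → brown
Multiplier 10^2 → red.
±2% tolerance → red.

red, brown, red, red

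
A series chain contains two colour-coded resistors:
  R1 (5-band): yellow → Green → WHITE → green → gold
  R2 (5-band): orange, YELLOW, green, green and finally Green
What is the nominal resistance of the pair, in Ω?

R1: yellow, green, white → 459; green ×10^5 → 45900000 Ω.
R2: orange, yellow, green → 345; green ×10^5 → 34500000 Ω.
Series: 45900000 + 34500000 = 80400000 Ω.

80400000 Ω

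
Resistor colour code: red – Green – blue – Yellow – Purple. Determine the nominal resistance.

Red → 2 (first significant figure)
Green → 5 (second significant figure)
Blue → 6 (third significant figure)
Yellow → ×10^4 multiplier
256 × 10000 = 2560000 Ω

2560000 Ω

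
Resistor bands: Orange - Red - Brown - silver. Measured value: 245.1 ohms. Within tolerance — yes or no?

Orange → 3 (first significant figure)
Red → 2 (second significant figure)
Brown → ×10 multiplier
Silver → ±10% tolerance
32 × 10 = 320 Ω
Allowed range: 288 Ω to 352 Ω.
245.1 ohms lies outside that range.

no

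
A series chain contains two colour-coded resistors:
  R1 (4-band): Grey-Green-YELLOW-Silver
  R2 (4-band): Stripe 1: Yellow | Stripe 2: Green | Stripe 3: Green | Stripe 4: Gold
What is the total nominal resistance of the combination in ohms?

R1: grey, green → 85; yellow ×10^4 → 850000 Ω.
R2: yellow, green → 45; green ×10^5 → 4500000 Ω.
Series: 850000 + 4500000 = 5350000 Ω.

5350000 Ω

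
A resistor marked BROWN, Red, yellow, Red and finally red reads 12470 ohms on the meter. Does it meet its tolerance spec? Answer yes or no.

yes

Brown → 1 (first significant figure)
Red → 2 (second significant figure)
Yellow → 4 (third significant figure)
Red → ×10^2 multiplier
Red → ±2% tolerance
124 × 100 = 12400 Ω
Allowed range: 12152 Ω to 12648 Ω.
12470 ohms lies inside that range.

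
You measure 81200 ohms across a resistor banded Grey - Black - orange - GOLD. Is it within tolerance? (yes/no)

yes

Grey → 8 (first significant figure)
Black → 0 (second significant figure)
Orange → ×10^3 multiplier
Gold → ±5% tolerance
80 × 1000 = 80000 Ω
Allowed range: 76000 Ω to 84000 Ω.
81200 ohms lies inside that range.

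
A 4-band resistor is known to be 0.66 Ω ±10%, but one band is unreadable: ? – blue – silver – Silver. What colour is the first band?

0.66 Ω = 66 × 10^-2.
The first band gives digit 6 of the significand, and 6 is blue.

blue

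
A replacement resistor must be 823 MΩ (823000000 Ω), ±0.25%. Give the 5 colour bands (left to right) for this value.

grey, red, orange, blue, blue

823000000 Ω = 823 × 10^6.
8 → grey
2 → red
3 → orange
Multiplier 10^6 → blue.
±0.25% tolerance → blue.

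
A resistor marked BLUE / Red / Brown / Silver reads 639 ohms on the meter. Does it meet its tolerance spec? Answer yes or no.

Blue → 6 (first significant figure)
Red → 2 (second significant figure)
Brown → ×10 multiplier
Silver → ±10% tolerance
62 × 10 = 620 Ω
Allowed range: 558 Ω to 682 Ω.
639 ohms lies inside that range.

yes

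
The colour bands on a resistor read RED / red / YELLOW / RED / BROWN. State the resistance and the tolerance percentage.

22400 Ω ±1%

Red → 2 (first significant figure)
Red → 2 (second significant figure)
Yellow → 4 (third significant figure)
Red → ×10^2 multiplier
Brown → ±1% tolerance
224 × 100 = 22400 Ω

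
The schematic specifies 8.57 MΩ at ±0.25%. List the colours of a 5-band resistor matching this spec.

8570000 Ω = 857 × 10^4.
8 → grey
5 → green
7 → violet
Multiplier 10^4 → yellow.
±0.25% tolerance → blue.

grey, green, violet, yellow, blue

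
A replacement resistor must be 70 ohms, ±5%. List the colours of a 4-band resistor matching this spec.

violet, black, black, gold

70 Ω = 70 × 10^0.
7 → violet
0 → black
Multiplier 10^0 → black.
±5% tolerance → gold.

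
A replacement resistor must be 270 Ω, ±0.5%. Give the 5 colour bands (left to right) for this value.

270 Ω = 270 × 10^0.
2 → red
7 → violet
0 → black
Multiplier 10^0 → black.
±0.5% tolerance → green.

red, violet, black, black, green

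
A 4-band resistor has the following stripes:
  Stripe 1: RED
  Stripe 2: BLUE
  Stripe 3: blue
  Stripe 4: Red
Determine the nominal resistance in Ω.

Red → 2 (first significant figure)
Blue → 6 (second significant figure)
Blue → ×10^6 multiplier
26 × 1000000 = 26000000 Ω

26000000 Ω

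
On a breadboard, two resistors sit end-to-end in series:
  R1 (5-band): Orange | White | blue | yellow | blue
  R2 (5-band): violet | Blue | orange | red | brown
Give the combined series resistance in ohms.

R1: orange, white, blue → 396; yellow ×10^4 → 3960000 Ω.
R2: violet, blue, orange → 763; red ×10^2 → 76300 Ω.
Series: 3960000 + 76300 = 4036300 Ω.

4036300 Ω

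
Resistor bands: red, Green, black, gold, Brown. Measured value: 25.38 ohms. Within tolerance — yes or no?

no

Red → 2 (first significant figure)
Green → 5 (second significant figure)
Black → 0 (third significant figure)
Gold → ×0.1 multiplier
Brown → ±1% tolerance
250 × 0.1 = 25 Ω
Allowed range: 24.75 Ω to 25.25 Ω.
25.38 ohms lies outside that range.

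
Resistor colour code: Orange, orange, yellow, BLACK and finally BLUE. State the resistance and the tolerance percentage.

334 Ω ±0.25%

Orange → 3 (first significant figure)
Orange → 3 (second significant figure)
Yellow → 4 (third significant figure)
Black → ×1 multiplier
Blue → ±0.25% tolerance
334 × 1 = 334 Ω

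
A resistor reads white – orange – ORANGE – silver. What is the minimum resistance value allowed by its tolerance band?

83700 Ω

White → 9 (first significant figure)
Orange → 3 (second significant figure)
Orange → ×10^3 multiplier
Silver → ±10% tolerance
93 × 1000 = 93000 Ω
Minimum = 93000 × (1 − 10/100) = 83700 Ω.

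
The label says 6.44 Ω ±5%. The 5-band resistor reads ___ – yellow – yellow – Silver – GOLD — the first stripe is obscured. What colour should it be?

blue

6.44 Ω = 644 × 10^-2.
The first band gives digit 6 of the significand, and 6 is blue.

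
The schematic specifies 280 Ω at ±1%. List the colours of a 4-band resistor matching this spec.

red, grey, brown, brown

280 Ω = 28 × 10^1.
2 → red
8 → grey
Multiplier 10^1 → brown.
±1% tolerance → brown.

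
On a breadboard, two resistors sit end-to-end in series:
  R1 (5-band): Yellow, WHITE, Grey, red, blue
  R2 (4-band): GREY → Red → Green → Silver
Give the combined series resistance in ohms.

8249800 Ω

R1: yellow, white, grey → 498; red ×10^2 → 49800 Ω.
R2: grey, red → 82; green ×10^5 → 8200000 Ω.
Series: 49800 + 8200000 = 8249800 Ω.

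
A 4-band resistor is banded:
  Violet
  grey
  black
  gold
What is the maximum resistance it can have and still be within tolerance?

Violet → 7 (first significant figure)
Grey → 8 (second significant figure)
Black → ×1 multiplier
Gold → ±5% tolerance
78 × 1 = 78 Ω
Maximum = 78 × (1 + 5/100) = 81.9 Ω.

81.9 Ω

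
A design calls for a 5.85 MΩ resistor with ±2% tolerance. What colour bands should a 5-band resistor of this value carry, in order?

green, grey, green, yellow, red

5850000 Ω = 585 × 10^4.
5 → green
8 → grey
5 → green
Multiplier 10^4 → yellow.
±2% tolerance → red.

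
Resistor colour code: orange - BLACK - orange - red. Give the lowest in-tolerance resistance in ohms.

Orange → 3 (first significant figure)
Black → 0 (second significant figure)
Orange → ×10^3 multiplier
Red → ±2% tolerance
30 × 1000 = 30000 Ω
Lowest = 30000 × (1 − 2/100) = 29400 Ω.

29400 Ω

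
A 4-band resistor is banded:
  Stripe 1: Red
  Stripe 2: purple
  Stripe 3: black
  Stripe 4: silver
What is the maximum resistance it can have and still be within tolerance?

29.7 Ω

Red → 2 (first significant figure)
Violet → 7 (second significant figure)
Black → ×1 multiplier
Silver → ±10% tolerance
27 × 1 = 27 Ω
Maximum = 27 × (1 + 10/100) = 29.7 Ω.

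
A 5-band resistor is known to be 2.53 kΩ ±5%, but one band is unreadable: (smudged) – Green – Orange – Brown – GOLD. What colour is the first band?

red

2530 Ω = 253 × 10^1.
The first band gives digit 2 of the significand, and 2 is red.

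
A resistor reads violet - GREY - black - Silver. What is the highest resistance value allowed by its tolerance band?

Violet → 7 (first significant figure)
Grey → 8 (second significant figure)
Black → ×1 multiplier
Silver → ±10% tolerance
78 × 1 = 78 Ω
Highest = 78 × (1 + 10/100) = 85.8 Ω.

85.8 Ω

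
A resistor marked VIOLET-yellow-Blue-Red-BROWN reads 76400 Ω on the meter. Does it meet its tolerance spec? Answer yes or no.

Violet → 7 (first significant figure)
Yellow → 4 (second significant figure)
Blue → 6 (third significant figure)
Red → ×10^2 multiplier
Brown → ±1% tolerance
746 × 100 = 74600 Ω
Allowed range: 73854 Ω to 75346 Ω.
76400 Ω lies outside that range.

no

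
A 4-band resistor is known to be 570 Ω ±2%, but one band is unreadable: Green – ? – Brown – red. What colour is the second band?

violet

570 Ω = 57 × 10^1.
The second band gives digit 7 of the significand, and 7 is violet.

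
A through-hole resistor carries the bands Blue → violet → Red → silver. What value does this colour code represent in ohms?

Blue → 6 (first significant figure)
Violet → 7 (second significant figure)
Red → ×10^2 multiplier
67 × 100 = 6700 Ω

6700 Ω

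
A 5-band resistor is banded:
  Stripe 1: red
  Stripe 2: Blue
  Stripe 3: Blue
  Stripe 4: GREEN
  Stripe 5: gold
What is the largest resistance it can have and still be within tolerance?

27930000 Ω

Red → 2 (first significant figure)
Blue → 6 (second significant figure)
Blue → 6 (third significant figure)
Green → ×10^5 multiplier
Gold → ±5% tolerance
266 × 100000 = 26600000 Ω
Largest = 26600000 × (1 + 5/100) = 27930000 Ω.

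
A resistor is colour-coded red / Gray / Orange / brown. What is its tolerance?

±1%

The last band, brown, is the tolerance band.
Brown corresponds to ±1%.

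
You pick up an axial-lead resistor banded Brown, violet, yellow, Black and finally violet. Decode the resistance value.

174 Ω

Brown → 1 (first significant figure)
Violet → 7 (second significant figure)
Yellow → 4 (third significant figure)
Black → ×1 multiplier
174 × 1 = 174 Ω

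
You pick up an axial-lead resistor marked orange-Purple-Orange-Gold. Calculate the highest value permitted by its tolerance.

Orange → 3 (first significant figure)
Violet → 7 (second significant figure)
Orange → ×10^3 multiplier
Gold → ±5% tolerance
37 × 1000 = 37000 Ω
Highest = 37000 × (1 + 5/100) = 38850 Ω.

38850 Ω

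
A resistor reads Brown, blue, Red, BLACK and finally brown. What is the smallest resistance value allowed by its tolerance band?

Brown → 1 (first significant figure)
Blue → 6 (second significant figure)
Red → 2 (third significant figure)
Black → ×1 multiplier
Brown → ±1% tolerance
162 × 1 = 162 Ω
Smallest = 162 × (1 − 1/100) = 160.38 Ω.

160.38 Ω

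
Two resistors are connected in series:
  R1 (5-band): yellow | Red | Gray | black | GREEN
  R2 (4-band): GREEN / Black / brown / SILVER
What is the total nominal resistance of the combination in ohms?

R1: yellow, red, grey → 428; black ×1 → 428 Ω.
R2: green, black → 50; brown ×10 → 500 Ω.
Series: 428 + 500 = 928 Ω.

928 Ω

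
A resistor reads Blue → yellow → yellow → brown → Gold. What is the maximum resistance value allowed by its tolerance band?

6762 Ω

Blue → 6 (first significant figure)
Yellow → 4 (second significant figure)
Yellow → 4 (third significant figure)
Brown → ×10 multiplier
Gold → ±5% tolerance
644 × 10 = 6440 Ω
Maximum = 6440 × (1 + 5/100) = 6762 Ω.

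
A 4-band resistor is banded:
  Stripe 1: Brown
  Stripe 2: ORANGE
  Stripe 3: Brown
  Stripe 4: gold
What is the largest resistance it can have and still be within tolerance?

Brown → 1 (first significant figure)
Orange → 3 (second significant figure)
Brown → ×10 multiplier
Gold → ±5% tolerance
13 × 10 = 130 Ω
Largest = 130 × (1 + 5/100) = 136.5 Ω.

136.5 Ω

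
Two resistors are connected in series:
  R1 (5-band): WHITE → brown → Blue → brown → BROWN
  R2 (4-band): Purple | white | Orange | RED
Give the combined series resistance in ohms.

R1: white, brown, blue → 916; brown ×10 → 9160 Ω.
R2: violet, white → 79; orange ×10^3 → 79000 Ω.
Series: 9160 + 79000 = 88160 Ω.

88160 Ω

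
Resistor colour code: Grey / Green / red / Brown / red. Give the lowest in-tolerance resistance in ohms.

8349.6 Ω

Grey → 8 (first significant figure)
Green → 5 (second significant figure)
Red → 2 (third significant figure)
Brown → ×10 multiplier
Red → ±2% tolerance
852 × 10 = 8520 Ω
Lowest = 8520 × (1 − 2/100) = 8349.6 Ω.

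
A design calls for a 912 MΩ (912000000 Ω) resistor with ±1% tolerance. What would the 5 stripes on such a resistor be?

white, brown, red, blue, brown

912000000 Ω = 912 × 10^6.
9 → white
1 → brown
2 → red
Multiplier 10^6 → blue.
±1% tolerance → brown.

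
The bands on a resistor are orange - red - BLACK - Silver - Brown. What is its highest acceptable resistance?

3.232 Ω

Orange → 3 (first significant figure)
Red → 2 (second significant figure)
Black → 0 (third significant figure)
Silver → ×0.01 multiplier
Brown → ±1% tolerance
320 × 0.01 = 3.2 Ω
Highest = 3.2 × (1 + 1/100) = 3.232 Ω.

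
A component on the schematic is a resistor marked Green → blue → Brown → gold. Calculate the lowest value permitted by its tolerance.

Green → 5 (first significant figure)
Blue → 6 (second significant figure)
Brown → ×10 multiplier
Gold → ±5% tolerance
56 × 10 = 560 Ω
Lowest = 560 × (1 − 5/100) = 532 Ω.

532 Ω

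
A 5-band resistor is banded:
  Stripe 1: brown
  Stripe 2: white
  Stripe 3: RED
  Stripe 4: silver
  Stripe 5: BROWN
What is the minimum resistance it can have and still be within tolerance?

1.9008 Ω

Brown → 1 (first significant figure)
White → 9 (second significant figure)
Red → 2 (third significant figure)
Silver → ×0.01 multiplier
Brown → ±1% tolerance
192 × 0.01 = 1.92 Ω
Minimum = 1.92 × (1 − 1/100) = 1.9008 Ω.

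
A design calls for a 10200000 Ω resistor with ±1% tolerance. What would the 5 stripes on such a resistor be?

brown, black, red, green, brown

10200000 Ω = 102 × 10^5.
1 → brown
0 → black
2 → red
Multiplier 10^5 → green.
±1% tolerance → brown.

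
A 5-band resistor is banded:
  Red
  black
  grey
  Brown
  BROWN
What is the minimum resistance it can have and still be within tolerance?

Red → 2 (first significant figure)
Black → 0 (second significant figure)
Grey → 8 (third significant figure)
Brown → ×10 multiplier
Brown → ±1% tolerance
208 × 10 = 2080 Ω
Minimum = 2080 × (1 − 1/100) = 2059.2 Ω.

2059.2 Ω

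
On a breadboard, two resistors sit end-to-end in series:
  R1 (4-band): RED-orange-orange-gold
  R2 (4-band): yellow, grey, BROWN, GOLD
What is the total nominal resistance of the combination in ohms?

23480 Ω

R1: red, orange → 23; orange ×10^3 → 23000 Ω.
R2: yellow, grey → 48; brown ×10 → 480 Ω.
Series: 23000 + 480 = 23480 Ω.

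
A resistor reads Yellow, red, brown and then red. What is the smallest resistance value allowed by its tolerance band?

Yellow → 4 (first significant figure)
Red → 2 (second significant figure)
Brown → ×10 multiplier
Red → ±2% tolerance
42 × 10 = 420 Ω
Smallest = 420 × (1 − 2/100) = 411.6 Ω.

411.6 Ω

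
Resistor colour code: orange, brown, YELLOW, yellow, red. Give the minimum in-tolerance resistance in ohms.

Orange → 3 (first significant figure)
Brown → 1 (second significant figure)
Yellow → 4 (third significant figure)
Yellow → ×10^4 multiplier
Red → ±2% tolerance
314 × 10000 = 3140000 Ω
Minimum = 3140000 × (1 − 2/100) = 3077200 Ω.

3077200 Ω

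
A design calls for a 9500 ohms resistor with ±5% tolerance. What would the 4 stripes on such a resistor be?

white, green, red, gold

9500 Ω = 95 × 10^2.
9 → white
5 → green
Multiplier 10^2 → red.
±5% tolerance → gold.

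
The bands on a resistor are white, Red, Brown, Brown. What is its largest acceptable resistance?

929.2 Ω

White → 9 (first significant figure)
Red → 2 (second significant figure)
Brown → ×10 multiplier
Brown → ±1% tolerance
92 × 10 = 920 Ω
Largest = 920 × (1 + 1/100) = 929.2 Ω.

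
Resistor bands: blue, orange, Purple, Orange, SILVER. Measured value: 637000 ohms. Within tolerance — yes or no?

Blue → 6 (first significant figure)
Orange → 3 (second significant figure)
Violet → 7 (third significant figure)
Orange → ×10^3 multiplier
Silver → ±10% tolerance
637 × 1000 = 637000 Ω
Allowed range: 573300 Ω to 700700 Ω.
637000 ohms lies inside that range.

yes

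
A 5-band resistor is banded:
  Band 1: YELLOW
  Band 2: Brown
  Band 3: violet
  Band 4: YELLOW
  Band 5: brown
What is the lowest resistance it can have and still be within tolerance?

Yellow → 4 (first significant figure)
Brown → 1 (second significant figure)
Violet → 7 (third significant figure)
Yellow → ×10^4 multiplier
Brown → ±1% tolerance
417 × 10000 = 4170000 Ω
Lowest = 4170000 × (1 − 1/100) = 4128300 Ω.

4128300 Ω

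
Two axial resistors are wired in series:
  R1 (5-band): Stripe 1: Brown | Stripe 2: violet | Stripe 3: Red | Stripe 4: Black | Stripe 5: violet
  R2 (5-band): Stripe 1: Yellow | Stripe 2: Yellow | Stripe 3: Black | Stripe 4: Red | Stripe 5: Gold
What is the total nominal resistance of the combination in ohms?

R1: brown, violet, red → 172; black ×1 → 172 Ω.
R2: yellow, yellow, black → 440; red ×10^2 → 44000 Ω.
Series: 172 + 44000 = 44172 Ω.

44172 Ω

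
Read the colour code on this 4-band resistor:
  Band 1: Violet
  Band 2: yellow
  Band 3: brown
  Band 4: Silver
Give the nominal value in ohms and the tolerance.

Violet → 7 (first significant figure)
Yellow → 4 (second significant figure)
Brown → ×10 multiplier
Silver → ±10% tolerance
74 × 10 = 740 Ω

740 Ω ±10%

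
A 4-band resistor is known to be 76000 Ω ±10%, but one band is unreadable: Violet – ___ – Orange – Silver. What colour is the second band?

76000 Ω = 76 × 10^3.
The second band gives digit 6 of the significand, and 6 is blue.

blue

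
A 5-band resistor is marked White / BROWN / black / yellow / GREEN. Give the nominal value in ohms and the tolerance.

White → 9 (first significant figure)
Brown → 1 (second significant figure)
Black → 0 (third significant figure)
Yellow → ×10^4 multiplier
Green → ±0.5% tolerance
910 × 10000 = 9100000 Ω

9100000 Ω ±0.5%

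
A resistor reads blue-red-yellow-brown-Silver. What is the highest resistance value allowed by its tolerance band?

6864 Ω

Blue → 6 (first significant figure)
Red → 2 (second significant figure)
Yellow → 4 (third significant figure)
Brown → ×10 multiplier
Silver → ±10% tolerance
624 × 10 = 6240 Ω
Highest = 6240 × (1 + 10/100) = 6864 Ω.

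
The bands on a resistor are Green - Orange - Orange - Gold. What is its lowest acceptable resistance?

50350 Ω

Green → 5 (first significant figure)
Orange → 3 (second significant figure)
Orange → ×10^3 multiplier
Gold → ±5% tolerance
53 × 1000 = 53000 Ω
Lowest = 53000 × (1 − 5/100) = 50350 Ω.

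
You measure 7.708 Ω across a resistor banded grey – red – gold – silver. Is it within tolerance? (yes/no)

yes

Grey → 8 (first significant figure)
Red → 2 (second significant figure)
Gold → ×0.1 multiplier
Silver → ±10% tolerance
82 × 0.1 = 8.2 Ω
Allowed range: 7.38 Ω to 9.02 Ω.
7.708 Ω lies inside that range.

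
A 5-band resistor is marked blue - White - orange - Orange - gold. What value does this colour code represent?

Blue → 6 (first significant figure)
White → 9 (second significant figure)
Orange → 3 (third significant figure)
Orange → ×10^3 multiplier
693 × 1000 = 693000 Ω

693000 Ω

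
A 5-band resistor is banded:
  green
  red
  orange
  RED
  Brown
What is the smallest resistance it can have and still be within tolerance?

Green → 5 (first significant figure)
Red → 2 (second significant figure)
Orange → 3 (third significant figure)
Red → ×10^2 multiplier
Brown → ±1% tolerance
523 × 100 = 52300 Ω
Smallest = 52300 × (1 − 1/100) = 51777 Ω.

51777 Ω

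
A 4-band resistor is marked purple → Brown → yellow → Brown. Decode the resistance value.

Violet → 7 (first significant figure)
Brown → 1 (second significant figure)
Yellow → ×10^4 multiplier
71 × 10000 = 710000 Ω

710000 Ω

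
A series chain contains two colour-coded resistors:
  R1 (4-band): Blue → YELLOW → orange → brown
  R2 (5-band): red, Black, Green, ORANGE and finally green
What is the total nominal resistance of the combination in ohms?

269000 Ω

R1: blue, yellow → 64; orange ×10^3 → 64000 Ω.
R2: red, black, green → 205; orange ×10^3 → 205000 Ω.
Series: 64000 + 205000 = 269000 Ω.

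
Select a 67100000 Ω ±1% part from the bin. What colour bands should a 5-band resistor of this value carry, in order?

67100000 Ω = 671 × 10^5.
6 → blue
7 → violet
1 → brown
Multiplier 10^5 → green.
±1% tolerance → brown.

blue, violet, brown, green, brown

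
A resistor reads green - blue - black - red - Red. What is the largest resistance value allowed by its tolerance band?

Green → 5 (first significant figure)
Blue → 6 (second significant figure)
Black → 0 (third significant figure)
Red → ×10^2 multiplier
Red → ±2% tolerance
560 × 100 = 56000 Ω
Largest = 56000 × (1 + 2/100) = 57120 Ω.

57120 Ω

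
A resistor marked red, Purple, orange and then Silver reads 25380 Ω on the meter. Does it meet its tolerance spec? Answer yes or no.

Red → 2 (first significant figure)
Violet → 7 (second significant figure)
Orange → ×10^3 multiplier
Silver → ±10% tolerance
27 × 1000 = 27000 Ω
Allowed range: 24300 Ω to 29700 Ω.
25380 Ω lies inside that range.

yes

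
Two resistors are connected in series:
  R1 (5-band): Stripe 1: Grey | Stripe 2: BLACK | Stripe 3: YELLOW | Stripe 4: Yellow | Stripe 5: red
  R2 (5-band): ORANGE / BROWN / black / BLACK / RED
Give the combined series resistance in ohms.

8040310 Ω

R1: grey, black, yellow → 804; yellow ×10^4 → 8040000 Ω.
R2: orange, brown, black → 310; black ×1 → 310 Ω.
Series: 8040000 + 310 = 8040310 Ω.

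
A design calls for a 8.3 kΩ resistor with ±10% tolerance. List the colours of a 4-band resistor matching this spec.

grey, orange, red, silver

8300 Ω = 83 × 10^2.
8 → grey
3 → orange
Multiplier 10^2 → red.
±10% tolerance → silver.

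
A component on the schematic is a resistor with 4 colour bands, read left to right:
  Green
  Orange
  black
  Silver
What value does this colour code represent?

Green → 5 (first significant figure)
Orange → 3 (second significant figure)
Black → ×1 multiplier
53 × 1 = 53 Ω

53 Ω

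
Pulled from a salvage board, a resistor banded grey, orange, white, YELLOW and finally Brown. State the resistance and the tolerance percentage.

Grey → 8 (first significant figure)
Orange → 3 (second significant figure)
White → 9 (third significant figure)
Yellow → ×10^4 multiplier
Brown → ±1% tolerance
839 × 10000 = 8390000 Ω

8390000 Ω ±1%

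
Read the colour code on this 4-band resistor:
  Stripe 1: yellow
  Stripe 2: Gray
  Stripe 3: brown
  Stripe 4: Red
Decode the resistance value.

Yellow → 4 (first significant figure)
Grey → 8 (second significant figure)
Brown → ×10 multiplier
48 × 10 = 480 Ω

480 Ω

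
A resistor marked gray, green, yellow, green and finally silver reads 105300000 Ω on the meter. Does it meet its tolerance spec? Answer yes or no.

Grey → 8 (first significant figure)
Green → 5 (second significant figure)
Yellow → 4 (third significant figure)
Green → ×10^5 multiplier
Silver → ±10% tolerance
854 × 100000 = 85400000 Ω
Allowed range: 76860000 Ω to 93940000 Ω.
105300000 Ω lies outside that range.

no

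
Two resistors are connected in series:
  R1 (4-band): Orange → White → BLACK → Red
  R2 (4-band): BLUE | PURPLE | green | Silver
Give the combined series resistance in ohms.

R1: orange, white → 39; black ×1 → 39 Ω.
R2: blue, violet → 67; green ×10^5 → 6700000 Ω.
Series: 39 + 6700000 = 6700039 Ω.

6700039 Ω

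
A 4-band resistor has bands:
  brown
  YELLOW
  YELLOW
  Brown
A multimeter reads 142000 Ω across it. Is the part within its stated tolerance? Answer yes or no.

no

Brown → 1 (first significant figure)
Yellow → 4 (second significant figure)
Yellow → ×10^4 multiplier
Brown → ±1% tolerance
14 × 10000 = 140000 Ω
Allowed range: 138600 Ω to 141400 Ω.
142000 Ω lies outside that range.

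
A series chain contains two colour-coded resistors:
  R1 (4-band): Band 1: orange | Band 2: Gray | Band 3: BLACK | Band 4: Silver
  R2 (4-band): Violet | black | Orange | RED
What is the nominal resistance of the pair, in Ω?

70038 Ω

R1: orange, grey → 38; black ×1 → 38 Ω.
R2: violet, black → 70; orange ×10^3 → 70000 Ω.
Series: 38 + 70000 = 70038 Ω.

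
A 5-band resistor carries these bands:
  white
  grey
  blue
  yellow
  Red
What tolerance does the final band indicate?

±2%

The last band, red, is the tolerance band.
Red corresponds to ±2%.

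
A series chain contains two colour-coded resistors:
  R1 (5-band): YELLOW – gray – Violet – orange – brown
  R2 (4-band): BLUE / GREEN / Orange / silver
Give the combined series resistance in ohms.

552000 Ω

R1: yellow, grey, violet → 487; orange ×10^3 → 487000 Ω.
R2: blue, green → 65; orange ×10^3 → 65000 Ω.
Series: 487000 + 65000 = 552000 Ω.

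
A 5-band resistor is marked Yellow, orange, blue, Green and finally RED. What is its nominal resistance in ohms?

43600000 Ω

Yellow → 4 (first significant figure)
Orange → 3 (second significant figure)
Blue → 6 (third significant figure)
Green → ×10^5 multiplier
436 × 100000 = 43600000 Ω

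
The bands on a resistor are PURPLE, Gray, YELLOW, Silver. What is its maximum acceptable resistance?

Violet → 7 (first significant figure)
Grey → 8 (second significant figure)
Yellow → ×10^4 multiplier
Silver → ±10% tolerance
78 × 10000 = 780000 Ω
Maximum = 780000 × (1 + 10/100) = 858000 Ω.

858000 Ω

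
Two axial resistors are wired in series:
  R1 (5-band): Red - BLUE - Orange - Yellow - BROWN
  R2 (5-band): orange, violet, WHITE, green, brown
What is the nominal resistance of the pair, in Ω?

R1: red, blue, orange → 263; yellow ×10^4 → 2630000 Ω.
R2: orange, violet, white → 379; green ×10^5 → 37900000 Ω.
Series: 2630000 + 37900000 = 40530000 Ω.

40530000 Ω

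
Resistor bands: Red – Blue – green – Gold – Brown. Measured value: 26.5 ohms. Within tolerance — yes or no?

Red → 2 (first significant figure)
Blue → 6 (second significant figure)
Green → 5 (third significant figure)
Gold → ×0.1 multiplier
Brown → ±1% tolerance
265 × 0.1 = 26.5 Ω
Allowed range: 26.235 Ω to 26.765 Ω.
26.5 ohms lies inside that range.

yes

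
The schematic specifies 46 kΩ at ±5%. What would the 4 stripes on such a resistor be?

yellow, blue, orange, gold

46000 Ω = 46 × 10^3.
4 → yellow
6 → blue
Multiplier 10^3 → orange.
±5% tolerance → gold.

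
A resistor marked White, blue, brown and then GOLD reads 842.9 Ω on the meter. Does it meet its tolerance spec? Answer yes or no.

White → 9 (first significant figure)
Blue → 6 (second significant figure)
Brown → ×10 multiplier
Gold → ±5% tolerance
96 × 10 = 960 Ω
Allowed range: 912 Ω to 1008 Ω.
842.9 Ω lies outside that range.

no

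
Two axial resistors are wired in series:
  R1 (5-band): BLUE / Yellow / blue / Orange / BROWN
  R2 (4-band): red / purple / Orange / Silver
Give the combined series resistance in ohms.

673000 Ω

R1: blue, yellow, blue → 646; orange ×10^3 → 646000 Ω.
R2: red, violet → 27; orange ×10^3 → 27000 Ω.
Series: 646000 + 27000 = 673000 Ω.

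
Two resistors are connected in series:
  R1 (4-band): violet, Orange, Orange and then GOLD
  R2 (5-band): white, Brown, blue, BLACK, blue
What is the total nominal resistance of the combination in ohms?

73916 Ω

R1: violet, orange → 73; orange ×10^3 → 73000 Ω.
R2: white, brown, blue → 916; black ×1 → 916 Ω.
Series: 73000 + 916 = 73916 Ω.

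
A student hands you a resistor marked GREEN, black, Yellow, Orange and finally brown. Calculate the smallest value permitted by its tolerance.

Green → 5 (first significant figure)
Black → 0 (second significant figure)
Yellow → 4 (third significant figure)
Orange → ×10^3 multiplier
Brown → ±1% tolerance
504 × 1000 = 504000 Ω
Smallest = 504000 × (1 − 1/100) = 498960 Ω.

498960 Ω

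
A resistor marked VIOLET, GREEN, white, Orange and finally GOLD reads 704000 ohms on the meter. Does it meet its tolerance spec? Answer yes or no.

Violet → 7 (first significant figure)
Green → 5 (second significant figure)
White → 9 (third significant figure)
Orange → ×10^3 multiplier
Gold → ±5% tolerance
759 × 1000 = 759000 Ω
Allowed range: 721050 Ω to 796950 Ω.
704000 ohms lies outside that range.

no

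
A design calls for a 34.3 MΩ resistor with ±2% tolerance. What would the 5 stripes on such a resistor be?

34300000 Ω = 343 × 10^5.
3 → orange
4 → yellow
3 → orange
Multiplier 10^5 → green.
±2% tolerance → red.

orange, yellow, orange, green, red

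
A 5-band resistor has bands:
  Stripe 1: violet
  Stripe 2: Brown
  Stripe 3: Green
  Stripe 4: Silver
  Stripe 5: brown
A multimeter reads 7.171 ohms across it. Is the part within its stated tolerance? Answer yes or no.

yes

Violet → 7 (first significant figure)
Brown → 1 (second significant figure)
Green → 5 (third significant figure)
Silver → ×0.01 multiplier
Brown → ±1% tolerance
715 × 0.01 = 7.15 Ω
Allowed range: 7.0785 Ω to 7.2215 Ω.
7.171 ohms lies inside that range.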